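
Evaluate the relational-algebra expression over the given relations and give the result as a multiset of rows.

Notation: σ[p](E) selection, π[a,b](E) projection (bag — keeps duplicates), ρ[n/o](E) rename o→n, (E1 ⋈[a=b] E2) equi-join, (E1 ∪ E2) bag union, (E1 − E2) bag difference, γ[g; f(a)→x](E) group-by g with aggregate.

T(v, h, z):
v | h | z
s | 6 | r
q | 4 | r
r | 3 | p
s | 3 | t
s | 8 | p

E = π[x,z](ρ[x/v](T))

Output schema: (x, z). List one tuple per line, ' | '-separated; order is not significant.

Per-node cardinality:
  T → 5
  ρ[x/v](T) → 5
  π[x,z](ρ[x/v](T)) → 5

== RESULT ==
x | z
q | r
r | p
s | p
s | r
s | t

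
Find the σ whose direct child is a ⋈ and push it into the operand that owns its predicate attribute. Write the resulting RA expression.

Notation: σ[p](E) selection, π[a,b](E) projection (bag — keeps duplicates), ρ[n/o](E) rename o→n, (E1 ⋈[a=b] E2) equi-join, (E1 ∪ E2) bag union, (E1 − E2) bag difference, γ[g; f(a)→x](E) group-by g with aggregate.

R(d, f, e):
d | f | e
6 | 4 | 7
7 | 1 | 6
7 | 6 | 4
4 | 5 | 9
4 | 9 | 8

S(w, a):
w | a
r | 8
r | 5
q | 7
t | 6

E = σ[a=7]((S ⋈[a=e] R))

σ filters on a, owned by the left side.
E' = (σ[a=7](S) ⋈[a=e] R)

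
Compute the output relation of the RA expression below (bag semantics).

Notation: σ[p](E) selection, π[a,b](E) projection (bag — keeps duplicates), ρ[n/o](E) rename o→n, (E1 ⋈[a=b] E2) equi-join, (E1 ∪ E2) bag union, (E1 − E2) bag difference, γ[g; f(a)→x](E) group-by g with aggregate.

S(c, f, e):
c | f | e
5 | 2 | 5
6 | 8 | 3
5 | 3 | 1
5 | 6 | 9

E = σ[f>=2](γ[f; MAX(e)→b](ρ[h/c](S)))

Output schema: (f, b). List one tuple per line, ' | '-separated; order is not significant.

Per-node cardinality:
  S → 4
  ρ[h/c](S) → 4
  γ[f; MAX(e)→b](ρ[h/c](S)) → 4
  σ[f>=2](γ[f; MAX(e)→b](ρ[h/c](S))) → 4

== RESULT ==
f | b
2 | 5
3 | 1
6 | 9
8 | 3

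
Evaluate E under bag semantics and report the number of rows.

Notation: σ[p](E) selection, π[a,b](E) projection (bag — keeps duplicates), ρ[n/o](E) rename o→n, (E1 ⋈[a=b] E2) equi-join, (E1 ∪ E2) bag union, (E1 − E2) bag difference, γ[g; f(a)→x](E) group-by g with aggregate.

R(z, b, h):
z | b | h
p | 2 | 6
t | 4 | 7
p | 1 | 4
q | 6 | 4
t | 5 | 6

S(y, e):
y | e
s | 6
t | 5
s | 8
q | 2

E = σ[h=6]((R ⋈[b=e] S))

Subexpression sizes:
  R → 5
  S → 4
  (R ⋈[b=e] S) → 3
  σ[h=6]((R ⋈[b=e] S)) → 2

|E| = 2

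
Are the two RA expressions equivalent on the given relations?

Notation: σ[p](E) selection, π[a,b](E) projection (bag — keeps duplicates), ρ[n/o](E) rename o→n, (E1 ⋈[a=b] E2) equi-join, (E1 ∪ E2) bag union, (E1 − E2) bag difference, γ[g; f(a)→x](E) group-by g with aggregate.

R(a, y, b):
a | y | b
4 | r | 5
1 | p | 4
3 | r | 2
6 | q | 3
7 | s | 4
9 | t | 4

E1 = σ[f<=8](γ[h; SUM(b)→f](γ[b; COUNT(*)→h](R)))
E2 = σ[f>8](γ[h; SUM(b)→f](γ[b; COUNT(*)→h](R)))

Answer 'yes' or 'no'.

E1 row counts bottom-up:
  R → 6
  γ[b; COUNT(*)→h](R) → 4
  γ[h; SUM(b)→f](γ[b; COUNT(*)→h](R)) → 2
  σ[f<=8](γ[h; SUM(b)→f](γ[b; COUNT(*)→h](R))) → 1
E2 row counts bottom-up:
  R → 6
  γ[b; COUNT(*)→h](R) → 4
  γ[h; SUM(b)→f](γ[b; COUNT(*)→h](R)) → 2
  σ[f>8](γ[h; SUM(b)→f](γ[b; COUNT(*)→h](R))) → 1

E1 result:
h | f
3 | 4
E2 result:
h | f
1 | 10
Witness: (3, 4) appears 1× in E1 but 0× in E2.

no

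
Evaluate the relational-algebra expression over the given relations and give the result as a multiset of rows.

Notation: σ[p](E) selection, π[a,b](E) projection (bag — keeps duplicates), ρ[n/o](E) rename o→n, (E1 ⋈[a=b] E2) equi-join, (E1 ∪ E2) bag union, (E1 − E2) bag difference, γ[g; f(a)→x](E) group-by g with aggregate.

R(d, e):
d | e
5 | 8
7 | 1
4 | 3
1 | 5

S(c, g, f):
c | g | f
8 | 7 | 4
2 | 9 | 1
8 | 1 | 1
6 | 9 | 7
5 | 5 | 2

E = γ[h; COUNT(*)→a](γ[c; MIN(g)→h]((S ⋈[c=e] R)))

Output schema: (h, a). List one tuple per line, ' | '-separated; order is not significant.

Row counts bottom-up:
  S → 5
  R → 4
  (S ⋈[c=e] R) → 3
  γ[c; MIN(g)→h]((S ⋈[c=e] R)) → 2
  γ[h; COUNT(*)→a](γ[c; MIN(g)→h]((S ⋈[c=e] R))) → 2

== RESULT ==
h | a
1 | 1
5 | 1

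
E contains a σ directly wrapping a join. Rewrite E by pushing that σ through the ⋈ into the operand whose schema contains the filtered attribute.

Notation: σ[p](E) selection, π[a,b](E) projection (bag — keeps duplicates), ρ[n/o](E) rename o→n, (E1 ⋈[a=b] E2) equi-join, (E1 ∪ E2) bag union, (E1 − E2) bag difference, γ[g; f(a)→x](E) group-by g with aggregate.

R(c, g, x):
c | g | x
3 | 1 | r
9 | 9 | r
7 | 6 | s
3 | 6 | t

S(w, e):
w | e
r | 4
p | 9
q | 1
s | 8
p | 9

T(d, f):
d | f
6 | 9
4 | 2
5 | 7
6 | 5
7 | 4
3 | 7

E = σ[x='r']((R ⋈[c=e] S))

σ filters on x, owned by the left side.
E' = (σ[x='r'](R) ⋈[c=e] S)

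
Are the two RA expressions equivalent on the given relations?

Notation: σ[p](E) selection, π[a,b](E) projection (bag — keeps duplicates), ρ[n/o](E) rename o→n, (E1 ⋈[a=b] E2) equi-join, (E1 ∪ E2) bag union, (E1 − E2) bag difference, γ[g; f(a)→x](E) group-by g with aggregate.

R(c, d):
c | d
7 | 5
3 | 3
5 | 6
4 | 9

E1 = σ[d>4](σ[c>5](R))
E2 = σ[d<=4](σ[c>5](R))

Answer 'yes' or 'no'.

E1 subexpression sizes:
  R → 4
  σ[c>5](R) → 1
  σ[d>4](σ[c>5](R)) → 1
E2 subexpression sizes:
  R → 4
  σ[c>5](R) → 1
  σ[d<=4](σ[c>5](R)) → 0

E1 result:
c | d
7 | 5
E2 result:
c | d
(0 rows)
Witness: (7, 5) appears 1× in E1 but 0× in E2.

no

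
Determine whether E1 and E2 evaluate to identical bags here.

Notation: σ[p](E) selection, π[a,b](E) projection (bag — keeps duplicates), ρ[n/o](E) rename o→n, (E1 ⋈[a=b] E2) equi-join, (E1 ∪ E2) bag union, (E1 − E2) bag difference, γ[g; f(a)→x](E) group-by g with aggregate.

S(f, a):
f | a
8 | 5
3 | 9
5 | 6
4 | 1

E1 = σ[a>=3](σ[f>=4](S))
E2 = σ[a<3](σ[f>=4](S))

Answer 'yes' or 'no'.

E1 per-node cardinality:
  S → 4
  σ[f>=4](S) → 3
  σ[a>=3](σ[f>=4](S)) → 2
E2 per-node cardinality:
  S → 4
  σ[f>=4](S) → 3
  σ[a<3](σ[f>=4](S)) → 1

E1 result:
f | a
5 | 6
8 | 5
E2 result:
f | a
4 | 1
Witness: (4, 1) appears 0× in E1 but 1× in E2.

no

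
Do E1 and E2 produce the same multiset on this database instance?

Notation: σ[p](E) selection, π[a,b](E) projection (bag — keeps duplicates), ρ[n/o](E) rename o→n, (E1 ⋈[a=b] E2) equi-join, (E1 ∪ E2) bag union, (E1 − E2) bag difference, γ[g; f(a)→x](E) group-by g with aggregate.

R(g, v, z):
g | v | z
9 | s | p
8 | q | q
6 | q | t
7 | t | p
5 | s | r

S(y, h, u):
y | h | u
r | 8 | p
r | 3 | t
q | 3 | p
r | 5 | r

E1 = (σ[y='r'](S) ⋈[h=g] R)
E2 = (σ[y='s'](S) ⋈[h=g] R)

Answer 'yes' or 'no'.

E1 stepwise |·|:
  S → 4
  σ[y='r'](S) → 3
  R → 5
  (σ[y='r'](S) ⋈[h=g] R) → 2
E2 stepwise |·|:
  S → 4
  σ[y='s'](S) → 0
  R → 5
  (σ[y='s'](S) ⋈[h=g] R) → 0

E1 result:
y | h | u | g | v | z
r | 5 | r | 5 | s | r
r | 8 | p | 8 | q | q
E2 result:
y | h | u | g | v | z
(0 rows)
Witness: ('r', 5, 'r', 5, 's', 'r') appears 1× in E1 but 0× in E2.

no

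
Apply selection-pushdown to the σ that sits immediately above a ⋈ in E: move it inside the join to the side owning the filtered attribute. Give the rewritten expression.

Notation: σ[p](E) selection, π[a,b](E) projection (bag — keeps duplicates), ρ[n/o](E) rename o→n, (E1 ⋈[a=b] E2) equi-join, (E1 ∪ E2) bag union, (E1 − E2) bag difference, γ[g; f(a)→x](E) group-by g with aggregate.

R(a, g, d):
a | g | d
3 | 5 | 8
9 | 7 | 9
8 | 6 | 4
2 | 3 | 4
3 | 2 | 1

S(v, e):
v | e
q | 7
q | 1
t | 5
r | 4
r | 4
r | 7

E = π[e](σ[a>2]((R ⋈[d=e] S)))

σ filters on a, owned by the left side.
E' = π[e]((σ[a>2](R) ⋈[d=e] S))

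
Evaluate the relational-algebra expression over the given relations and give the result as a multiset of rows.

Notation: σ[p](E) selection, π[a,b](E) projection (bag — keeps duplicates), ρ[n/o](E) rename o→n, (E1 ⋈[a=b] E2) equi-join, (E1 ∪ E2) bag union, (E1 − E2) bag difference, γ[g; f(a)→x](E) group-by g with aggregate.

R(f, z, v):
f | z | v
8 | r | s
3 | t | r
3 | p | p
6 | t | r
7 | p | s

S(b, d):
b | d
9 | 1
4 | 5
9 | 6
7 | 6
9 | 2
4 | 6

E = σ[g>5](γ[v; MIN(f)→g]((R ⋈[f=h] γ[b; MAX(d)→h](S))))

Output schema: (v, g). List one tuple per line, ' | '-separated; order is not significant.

Stepwise |·|:
  R → 5
  S → 6
  γ[b; MAX(d)→h](S) → 3
  (R ⋈[f=h] γ[b; MAX(d)→h](S)) → 3
  γ[v; MIN(f)→g]((R ⋈[f=h] γ[b; MAX(d)→h](S))) → 1
  σ[g>5](γ[v; MIN(f)→g]((R ⋈[f=h] γ[b; MAX(d)→h](S)))) → 1

== RESULT ==
v | g
r | 6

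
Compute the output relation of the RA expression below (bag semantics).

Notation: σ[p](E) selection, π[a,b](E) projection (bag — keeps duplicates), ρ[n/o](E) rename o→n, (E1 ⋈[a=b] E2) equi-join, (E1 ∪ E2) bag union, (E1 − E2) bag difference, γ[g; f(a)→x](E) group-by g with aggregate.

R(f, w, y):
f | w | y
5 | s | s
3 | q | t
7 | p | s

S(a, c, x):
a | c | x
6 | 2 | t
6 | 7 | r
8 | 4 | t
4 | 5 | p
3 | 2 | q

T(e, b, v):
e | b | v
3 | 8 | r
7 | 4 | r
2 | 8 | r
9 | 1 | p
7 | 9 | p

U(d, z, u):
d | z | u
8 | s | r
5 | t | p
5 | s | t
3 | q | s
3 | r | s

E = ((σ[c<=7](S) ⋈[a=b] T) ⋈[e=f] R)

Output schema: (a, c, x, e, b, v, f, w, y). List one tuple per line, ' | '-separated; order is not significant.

Stepwise |·|:
  S → 5
  σ[c<=7](S) → 5
  T → 5
  (σ[c<=7](S) ⋈[a=b] T) → 3
  R → 3
  ((σ[c<=7](S) ⋈[a=b] T) ⋈[e=f] R) → 2

== RESULT ==
a | c | x | e | b | v | f | w | y
4 | 5 | p | 7 | 4 | r | 7 | p | s
8 | 4 | t | 3 | 8 | r | 3 | q | t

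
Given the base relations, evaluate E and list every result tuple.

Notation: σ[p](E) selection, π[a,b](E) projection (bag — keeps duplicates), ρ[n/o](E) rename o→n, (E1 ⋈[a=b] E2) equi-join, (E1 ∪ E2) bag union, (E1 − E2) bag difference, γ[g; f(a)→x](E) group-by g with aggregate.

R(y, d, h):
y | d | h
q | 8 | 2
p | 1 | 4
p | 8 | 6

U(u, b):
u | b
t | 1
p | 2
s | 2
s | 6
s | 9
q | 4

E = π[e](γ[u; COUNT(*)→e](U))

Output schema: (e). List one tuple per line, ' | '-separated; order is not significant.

Subexpression sizes:
  U → 6
  γ[u; COUNT(*)→e](U) → 4
  π[e](γ[u; COUNT(*)→e](U)) → 4

== RESULT ==
e
1
1
1
3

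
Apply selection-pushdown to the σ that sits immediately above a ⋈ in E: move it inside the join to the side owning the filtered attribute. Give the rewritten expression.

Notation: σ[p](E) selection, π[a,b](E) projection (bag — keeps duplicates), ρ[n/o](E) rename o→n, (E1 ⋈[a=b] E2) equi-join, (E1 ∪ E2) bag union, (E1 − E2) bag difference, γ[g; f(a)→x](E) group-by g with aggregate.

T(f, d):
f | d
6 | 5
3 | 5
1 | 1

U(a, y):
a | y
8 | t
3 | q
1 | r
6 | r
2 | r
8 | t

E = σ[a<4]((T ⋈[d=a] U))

σ filters on a, owned by the right side.
E' = (T ⋈[d=a] σ[a<4](U))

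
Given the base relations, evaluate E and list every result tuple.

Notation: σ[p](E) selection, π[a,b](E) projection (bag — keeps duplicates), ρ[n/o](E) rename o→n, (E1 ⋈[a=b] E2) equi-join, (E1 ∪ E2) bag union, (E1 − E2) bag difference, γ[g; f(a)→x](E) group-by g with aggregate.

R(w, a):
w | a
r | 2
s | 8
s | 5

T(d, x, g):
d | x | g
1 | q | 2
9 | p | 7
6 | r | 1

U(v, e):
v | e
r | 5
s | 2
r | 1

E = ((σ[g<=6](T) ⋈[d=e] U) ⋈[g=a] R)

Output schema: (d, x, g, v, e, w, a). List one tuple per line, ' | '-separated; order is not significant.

Per-node cardinality:
  T → 3
  σ[g<=6](T) → 2
  U → 3
  (σ[g<=6](T) ⋈[d=e] U) → 1
  R → 3
  ((σ[g<=6](T) ⋈[d=e] U) ⋈[g=a] R) → 1

== RESULT ==
d | x | g | v | e | w | a
1 | q | 2 | r | 1 | r | 2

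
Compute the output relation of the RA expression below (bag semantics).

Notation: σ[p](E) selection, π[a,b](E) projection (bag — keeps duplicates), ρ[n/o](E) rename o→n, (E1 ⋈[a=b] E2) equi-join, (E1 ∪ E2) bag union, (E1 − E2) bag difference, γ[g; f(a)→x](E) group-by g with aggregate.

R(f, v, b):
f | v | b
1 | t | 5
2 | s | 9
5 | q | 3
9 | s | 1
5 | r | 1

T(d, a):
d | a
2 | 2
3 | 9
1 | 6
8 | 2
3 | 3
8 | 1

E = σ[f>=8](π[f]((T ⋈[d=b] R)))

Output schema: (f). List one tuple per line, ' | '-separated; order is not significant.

Stepwise |·|:
  T → 6
  R → 5
  (T ⋈[d=b] R) → 4
  π[f]((T ⋈[d=b] R)) → 4
  σ[f>=8](π[f]((T ⋈[d=b] R))) → 1

== RESULT ==
f
9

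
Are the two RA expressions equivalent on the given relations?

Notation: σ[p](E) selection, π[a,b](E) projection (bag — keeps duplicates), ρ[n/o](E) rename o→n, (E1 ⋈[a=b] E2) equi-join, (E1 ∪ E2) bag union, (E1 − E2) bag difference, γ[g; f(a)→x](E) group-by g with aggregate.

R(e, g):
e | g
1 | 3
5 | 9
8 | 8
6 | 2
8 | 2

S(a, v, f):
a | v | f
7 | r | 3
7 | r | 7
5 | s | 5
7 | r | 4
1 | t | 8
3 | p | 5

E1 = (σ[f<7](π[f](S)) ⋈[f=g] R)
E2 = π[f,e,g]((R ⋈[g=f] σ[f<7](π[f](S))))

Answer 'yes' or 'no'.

E1 stepwise |·|:
  S → 6
  π[f](S) → 6
  σ[f<7](π[f](S)) → 4
  R → 5
  (σ[f<7](π[f](S)) ⋈[f=g] R) → 1
E2 stepwise |·|:
  R → 5
  S → 6
  π[f](S) → 6
  σ[f<7](π[f](S)) → 4
  (R ⋈[g=f] σ[f<7](π[f](S))) → 1
  π[f,e,g]((R ⋈[g=f] σ[f<7](π[f](S)))) → 1

E1 and E2 produce the same multiset:
f | e | g
3 | 1 | 3

yes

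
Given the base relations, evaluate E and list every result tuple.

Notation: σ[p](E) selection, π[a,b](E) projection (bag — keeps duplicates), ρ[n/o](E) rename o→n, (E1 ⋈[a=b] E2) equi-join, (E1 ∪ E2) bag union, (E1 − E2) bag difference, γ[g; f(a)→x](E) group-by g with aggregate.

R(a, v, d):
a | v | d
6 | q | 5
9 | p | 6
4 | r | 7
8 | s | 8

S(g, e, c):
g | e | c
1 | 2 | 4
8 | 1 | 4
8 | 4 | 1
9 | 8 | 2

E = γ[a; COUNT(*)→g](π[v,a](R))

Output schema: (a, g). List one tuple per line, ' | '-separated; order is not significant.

Row counts bottom-up:
  R → 4
  π[v,a](R) → 4
  γ[a; COUNT(*)→g](π[v,a](R)) → 4

== RESULT ==
a | g
4 | 1
6 | 1
8 | 1
9 | 1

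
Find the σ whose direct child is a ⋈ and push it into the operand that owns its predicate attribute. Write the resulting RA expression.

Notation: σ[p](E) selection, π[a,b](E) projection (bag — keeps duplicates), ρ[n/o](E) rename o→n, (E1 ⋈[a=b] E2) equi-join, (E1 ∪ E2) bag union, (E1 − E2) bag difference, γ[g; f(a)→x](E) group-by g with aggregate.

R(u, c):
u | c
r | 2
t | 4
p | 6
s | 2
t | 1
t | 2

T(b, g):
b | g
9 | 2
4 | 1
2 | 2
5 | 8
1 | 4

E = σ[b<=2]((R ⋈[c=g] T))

σ filters on b, owned by the right side.
E' = (R ⋈[c=g] σ[b<=2](T))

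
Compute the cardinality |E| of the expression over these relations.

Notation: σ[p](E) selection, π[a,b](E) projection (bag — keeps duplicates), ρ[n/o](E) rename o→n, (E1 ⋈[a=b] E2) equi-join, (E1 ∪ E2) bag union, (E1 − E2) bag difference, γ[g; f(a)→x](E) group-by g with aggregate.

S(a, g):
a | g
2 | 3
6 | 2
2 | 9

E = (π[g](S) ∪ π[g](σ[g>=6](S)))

Stepwise |·|:
  S → 3
  π[g](S) → 3
  S → 3
  σ[g>=6](S) → 1
  π[g](σ[g>=6](S)) → 1
  (π[g](S) ∪ π[g](σ[g>=6](S))) → 4

|E| = 4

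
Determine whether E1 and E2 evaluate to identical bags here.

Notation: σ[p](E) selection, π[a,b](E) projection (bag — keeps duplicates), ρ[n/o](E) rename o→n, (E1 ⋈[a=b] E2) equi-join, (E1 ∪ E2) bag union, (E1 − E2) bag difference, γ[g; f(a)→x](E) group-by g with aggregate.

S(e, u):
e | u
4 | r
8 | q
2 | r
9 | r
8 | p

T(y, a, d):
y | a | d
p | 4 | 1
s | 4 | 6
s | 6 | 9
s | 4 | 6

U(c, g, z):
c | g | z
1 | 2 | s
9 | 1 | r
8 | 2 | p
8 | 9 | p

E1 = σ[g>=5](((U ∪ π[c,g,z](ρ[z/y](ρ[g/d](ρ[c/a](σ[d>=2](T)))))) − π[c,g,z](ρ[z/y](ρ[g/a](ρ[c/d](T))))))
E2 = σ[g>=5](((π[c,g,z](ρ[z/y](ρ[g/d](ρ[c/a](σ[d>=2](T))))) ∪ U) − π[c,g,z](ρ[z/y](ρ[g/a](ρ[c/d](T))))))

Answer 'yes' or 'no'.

E1 per-node cardinality:
  U → 4
  T → 4
  σ[d>=2](T) → 3
  ρ[c/a](σ[d>=2](T)) → 3
  ρ[g/d](ρ[c/a](σ[d>=2](T))) → 3
  ρ[z/y](ρ[g/d](ρ[c/a](σ[d>=2](T)))) → 3
  π[c,g,z](ρ[z/y](ρ[g/d](ρ[c/a](σ[d>=2](T))))) → 3
  (U ∪ π[c,g,z](ρ[z/y](ρ[g/d](ρ[c/a](σ[d>=2](T)))))) → 7
  T → 4
  ρ[c/d](T) → 4
  ρ[g/a](ρ[c/d](T)) → 4
  ρ[z/y](ρ[g/a](ρ[c/d](T))) → 4
  π[c,g,z](ρ[z/y](ρ[g/a](ρ[c/d](T)))) → 4
  ((U ∪ π[c,g,z](ρ[z/y](ρ[g/d](ρ[c/a](σ[d>=2](T)))))) − π[c,g,z](ρ[z/y](ρ[g/a](ρ[c/d](T))))) → 7
  σ[g>=5](((U ∪ π[c,g,z](ρ[z/y](ρ[g/d](ρ[c/a](σ[d>=2](T)))))) − π[c,g,z](ρ[z/y](ρ[g/a](ρ[c/d](T)))))) → 4
E2 per-node cardinality:
  T → 4
  σ[d>=2](T) → 3
  ρ[c/a](σ[d>=2](T)) → 3
  ρ[g/d](ρ[c/a](σ[d>=2](T))) → 3
  ρ[z/y](ρ[g/d](ρ[c/a](σ[d>=2](T)))) → 3
  π[c,g,z](ρ[z/y](ρ[g/d](ρ[c/a](σ[d>=2](T))))) → 3
  U → 4
  (π[c,g,z](ρ[z/y](ρ[g/d](ρ[c/a](σ[d>=2](T))))) ∪ U) → 7
  T → 4
  ρ[c/d](T) → 4
  ρ[g/a](ρ[c/d](T)) → 4
  ρ[z/y](ρ[g/a](ρ[c/d](T))) → 4
  π[c,g,z](ρ[z/y](ρ[g/a](ρ[c/d](T)))) → 4
  ((π[c,g,z](ρ[z/y](ρ[g/d](ρ[c/a](σ[d>=2](T))))) ∪ U) − π[c,g,z](ρ[z/y](ρ[g/a](ρ[c/d](T))))) → 7
  σ[g>=5](((π[c,g,z](ρ[z/y](ρ[g/d](ρ[c/a](σ[d>=2](T))))) ∪ U) − π[c,g,z](ρ[z/y](ρ[g/a](ρ[c/d](T)))))) → 4

E1 and E2 produce the same multiset:
c | g | z
4 | 6 | s
4 | 6 | s
6 | 9 | s
8 | 9 | p

yes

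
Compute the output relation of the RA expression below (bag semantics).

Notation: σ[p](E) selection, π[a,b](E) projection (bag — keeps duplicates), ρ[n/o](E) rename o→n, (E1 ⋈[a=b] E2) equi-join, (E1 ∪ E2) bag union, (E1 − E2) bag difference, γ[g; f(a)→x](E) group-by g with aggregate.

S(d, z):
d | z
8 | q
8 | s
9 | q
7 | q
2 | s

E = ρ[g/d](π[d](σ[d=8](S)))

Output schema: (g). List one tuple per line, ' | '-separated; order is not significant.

Row counts bottom-up:
  S → 5
  σ[d=8](S) → 2
  π[d](σ[d=8](S)) → 2
  ρ[g/d](π[d](σ[d=8](S))) → 2

== RESULT ==
g
8
8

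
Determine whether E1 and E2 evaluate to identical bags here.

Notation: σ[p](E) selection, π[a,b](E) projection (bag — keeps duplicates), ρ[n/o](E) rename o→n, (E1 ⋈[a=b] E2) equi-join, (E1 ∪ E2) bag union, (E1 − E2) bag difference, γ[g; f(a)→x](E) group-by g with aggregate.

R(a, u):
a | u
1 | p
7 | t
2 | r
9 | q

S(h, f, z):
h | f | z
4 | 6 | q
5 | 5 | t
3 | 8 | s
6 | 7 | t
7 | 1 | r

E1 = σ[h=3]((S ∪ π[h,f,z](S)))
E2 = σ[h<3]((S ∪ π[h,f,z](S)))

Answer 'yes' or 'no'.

E1 stepwise |·|:
  S → 5
  S → 5
  π[h,f,z](S) → 5
  (S ∪ π[h,f,z](S)) → 10
  σ[h=3]((S ∪ π[h,f,z](S))) → 2
E2 stepwise |·|:
  S → 5
  S → 5
  π[h,f,z](S) → 5
  (S ∪ π[h,f,z](S)) → 10
  σ[h<3]((S ∪ π[h,f,z](S))) → 0

E1 result:
h | f | z
3 | 8 | s
3 | 8 | s
E2 result:
h | f | z
(0 rows)
Witness: (3, 8, 's') appears 2× in E1 but 0× in E2.

no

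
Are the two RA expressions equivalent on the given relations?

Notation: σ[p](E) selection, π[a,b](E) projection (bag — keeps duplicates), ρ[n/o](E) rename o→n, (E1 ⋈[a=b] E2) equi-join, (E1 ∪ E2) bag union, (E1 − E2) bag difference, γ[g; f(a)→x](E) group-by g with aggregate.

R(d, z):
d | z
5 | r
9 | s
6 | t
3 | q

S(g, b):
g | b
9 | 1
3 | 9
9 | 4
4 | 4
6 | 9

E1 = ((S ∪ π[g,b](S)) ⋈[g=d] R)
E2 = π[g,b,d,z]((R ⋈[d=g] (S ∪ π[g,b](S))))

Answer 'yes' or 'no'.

E1 subexpression sizes:
  S → 5
  S → 5
  π[g,b](S) → 5
  (S ∪ π[g,b](S)) → 10
  R → 4
  ((S ∪ π[g,b](S)) ⋈[g=d] R) → 8
E2 subexpression sizes:
  R → 4
  S → 5
  S → 5
  π[g,b](S) → 5
  (S ∪ π[g,b](S)) → 10
  (R ⋈[d=g] (S ∪ π[g,b](S))) → 8
  π[g,b,d,z]((R ⋈[d=g] (S ∪ π[g,b](S)))) → 8

E1 and E2 produce the same multiset:
g | b | d | z
3 | 9 | 3 | q
3 | 9 | 3 | q
6 | 9 | 6 | t
6 | 9 | 6 | t
9 | 1 | 9 | s
9 | 1 | 9 | s
9 | 4 | 9 | s
9 | 4 | 9 | s

yes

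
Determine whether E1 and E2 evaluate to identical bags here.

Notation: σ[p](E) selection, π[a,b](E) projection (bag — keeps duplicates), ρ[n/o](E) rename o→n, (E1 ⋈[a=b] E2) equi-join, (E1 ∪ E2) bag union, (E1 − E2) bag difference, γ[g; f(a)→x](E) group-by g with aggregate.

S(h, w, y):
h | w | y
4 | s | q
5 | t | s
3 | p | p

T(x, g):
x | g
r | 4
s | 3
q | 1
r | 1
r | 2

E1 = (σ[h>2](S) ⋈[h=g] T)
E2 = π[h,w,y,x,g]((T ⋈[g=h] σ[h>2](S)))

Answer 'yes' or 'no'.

E1 stepwise |·|:
  S → 3
  σ[h>2](S) → 3
  T → 5
  (σ[h>2](S) ⋈[h=g] T) → 2
E2 stepwise |·|:
  T → 5
  S → 3
  σ[h>2](S) → 3
  (T ⋈[g=h] σ[h>2](S)) → 2
  π[h,w,y,x,g]((T ⋈[g=h] σ[h>2](S))) → 2

E1 and E2 produce the same multiset:
h | w | y | x | g
3 | p | p | s | 3
4 | s | q | r | 4

yes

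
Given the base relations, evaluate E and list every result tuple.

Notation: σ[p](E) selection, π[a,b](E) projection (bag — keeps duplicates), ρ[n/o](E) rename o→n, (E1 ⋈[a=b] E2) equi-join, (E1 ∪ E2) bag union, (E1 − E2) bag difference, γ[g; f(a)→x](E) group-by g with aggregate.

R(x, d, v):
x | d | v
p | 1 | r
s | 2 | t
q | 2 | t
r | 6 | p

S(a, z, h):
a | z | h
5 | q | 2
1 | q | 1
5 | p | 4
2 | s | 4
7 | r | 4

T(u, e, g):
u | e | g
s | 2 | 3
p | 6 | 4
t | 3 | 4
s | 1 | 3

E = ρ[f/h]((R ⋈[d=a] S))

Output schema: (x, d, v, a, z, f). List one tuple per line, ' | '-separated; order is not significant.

Subexpression sizes:
  R → 4
  S → 5
  (R ⋈[d=a] S) → 3
  ρ[f/h]((R ⋈[d=a] S)) → 3

== RESULT ==
x | d | v | a | z | f
p | 1 | r | 1 | q | 1
q | 2 | t | 2 | s | 4
s | 2 | t | 2 | s | 4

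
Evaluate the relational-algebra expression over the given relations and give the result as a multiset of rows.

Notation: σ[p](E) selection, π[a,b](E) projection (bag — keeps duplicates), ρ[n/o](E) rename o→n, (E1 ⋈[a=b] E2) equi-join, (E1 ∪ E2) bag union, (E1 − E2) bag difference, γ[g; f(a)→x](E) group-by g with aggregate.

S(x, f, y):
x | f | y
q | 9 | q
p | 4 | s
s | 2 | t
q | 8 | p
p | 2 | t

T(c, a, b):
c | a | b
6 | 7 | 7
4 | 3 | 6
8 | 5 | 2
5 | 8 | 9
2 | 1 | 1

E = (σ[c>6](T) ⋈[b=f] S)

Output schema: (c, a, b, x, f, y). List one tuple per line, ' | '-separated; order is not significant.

Stepwise |·|:
  T → 5
  σ[c>6](T) → 1
  S → 5
  (σ[c>6](T) ⋈[b=f] S) → 2

== RESULT ==
c | a | b | x | f | y
8 | 5 | 2 | p | 2 | t
8 | 5 | 2 | s | 2 | t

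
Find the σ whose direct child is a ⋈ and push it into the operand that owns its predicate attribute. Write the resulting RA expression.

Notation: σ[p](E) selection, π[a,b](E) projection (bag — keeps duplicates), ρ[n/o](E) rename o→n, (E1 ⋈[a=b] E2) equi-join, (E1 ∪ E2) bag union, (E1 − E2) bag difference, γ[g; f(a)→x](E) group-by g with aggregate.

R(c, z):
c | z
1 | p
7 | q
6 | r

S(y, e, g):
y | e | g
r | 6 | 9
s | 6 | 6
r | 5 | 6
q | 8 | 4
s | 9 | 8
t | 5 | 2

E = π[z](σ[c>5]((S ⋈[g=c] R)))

σ filters on c, owned by the right side.
E' = π[z]((S ⋈[g=c] σ[c>5](R)))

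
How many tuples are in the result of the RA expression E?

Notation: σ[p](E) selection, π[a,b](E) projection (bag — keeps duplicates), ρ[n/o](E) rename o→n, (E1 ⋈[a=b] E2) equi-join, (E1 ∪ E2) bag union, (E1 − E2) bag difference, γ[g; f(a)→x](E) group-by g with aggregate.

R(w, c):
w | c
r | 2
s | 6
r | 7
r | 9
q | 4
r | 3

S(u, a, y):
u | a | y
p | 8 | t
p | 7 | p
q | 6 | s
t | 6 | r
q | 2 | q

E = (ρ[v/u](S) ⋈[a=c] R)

Per-node cardinality:
  S → 5
  ρ[v/u](S) → 5
  R → 6
  (ρ[v/u](S) ⋈[a=c] R) → 4

|E| = 4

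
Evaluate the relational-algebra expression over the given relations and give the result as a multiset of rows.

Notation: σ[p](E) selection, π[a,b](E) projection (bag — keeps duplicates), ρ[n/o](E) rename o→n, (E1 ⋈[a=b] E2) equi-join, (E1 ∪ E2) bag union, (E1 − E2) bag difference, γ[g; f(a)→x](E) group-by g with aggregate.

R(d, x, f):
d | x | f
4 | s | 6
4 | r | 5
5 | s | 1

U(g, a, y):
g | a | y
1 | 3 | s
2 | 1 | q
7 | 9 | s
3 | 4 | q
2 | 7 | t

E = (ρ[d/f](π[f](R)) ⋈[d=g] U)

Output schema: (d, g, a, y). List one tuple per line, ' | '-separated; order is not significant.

Row counts bottom-up:
  R → 3
  π[f](R) → 3
  ρ[d/f](π[f](R)) → 3
  U → 5
  (ρ[d/f](π[f](R)) ⋈[d=g] U) → 1

== RESULT ==
d | g | a | y
1 | 1 | 3 | s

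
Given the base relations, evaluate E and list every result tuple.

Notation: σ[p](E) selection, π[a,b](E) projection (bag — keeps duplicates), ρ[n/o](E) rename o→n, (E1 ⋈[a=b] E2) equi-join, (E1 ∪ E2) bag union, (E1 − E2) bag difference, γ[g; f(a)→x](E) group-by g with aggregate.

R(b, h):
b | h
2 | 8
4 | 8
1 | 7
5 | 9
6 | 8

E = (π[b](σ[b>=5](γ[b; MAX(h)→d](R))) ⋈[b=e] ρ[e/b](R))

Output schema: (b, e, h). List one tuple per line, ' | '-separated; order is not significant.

Row counts bottom-up:
  R → 5
  γ[b; MAX(h)→d](R) → 5
  σ[b>=5](γ[b; MAX(h)→d](R)) → 2
  π[b](σ[b>=5](γ[b; MAX(h)→d](R))) → 2
  R → 5
  ρ[e/b](R) → 5
  (π[b](σ[b>=5](γ[b; MAX(h)→d](R))) ⋈[b=e] ρ[e/b](R)) → 2

== RESULT ==
b | e | h
5 | 5 | 9
6 | 6 | 8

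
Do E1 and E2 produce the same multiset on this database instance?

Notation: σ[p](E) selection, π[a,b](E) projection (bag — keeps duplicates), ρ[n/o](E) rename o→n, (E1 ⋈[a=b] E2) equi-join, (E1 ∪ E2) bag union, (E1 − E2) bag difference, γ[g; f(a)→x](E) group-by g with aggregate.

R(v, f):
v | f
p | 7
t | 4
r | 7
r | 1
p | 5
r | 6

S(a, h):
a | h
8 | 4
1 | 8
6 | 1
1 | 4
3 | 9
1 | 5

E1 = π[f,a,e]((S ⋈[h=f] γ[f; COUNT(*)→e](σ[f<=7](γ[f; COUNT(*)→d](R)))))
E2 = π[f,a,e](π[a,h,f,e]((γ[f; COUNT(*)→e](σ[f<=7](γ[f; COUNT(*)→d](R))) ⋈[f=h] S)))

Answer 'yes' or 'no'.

E1 row counts bottom-up:
  S → 6
  R → 6
  γ[f; COUNT(*)→d](R) → 5
  σ[f<=7](γ[f; COUNT(*)→d](R)) → 5
  γ[f; COUNT(*)→e](σ[f<=7](γ[f; COUNT(*)→d](R))) → 5
  (S ⋈[h=f] γ[f; COUNT(*)→e](σ[f<=7](γ[f; COUNT(*)→d](R)))) → 4
  π[f,a,e]((S ⋈[h=f] γ[f; COUNT(*)→e](σ[f<=7](γ[f; COUNT(*)→d](R))))) → 4
E2 row counts bottom-up:
  R → 6
  γ[f; COUNT(*)→d](R) → 5
  σ[f<=7](γ[f; COUNT(*)→d](R)) → 5
  γ[f; COUNT(*)→e](σ[f<=7](γ[f; COUNT(*)→d](R))) → 5
  S → 6
  (γ[f; COUNT(*)→e](σ[f<=7](γ[f; COUNT(*)→d](R))) ⋈[f=h] S) → 4
  π[a,h,f,e]((γ[f; COUNT(*)→e](σ[f<=7](γ[f; COUNT(*)→d](R))) ⋈[f=h] S)) → 4
  π[f,a,e](π[a,h,f,e]((γ[f; COUNT(*)→e](σ[f<=7](γ[f; COUNT(*)→d](R))) ⋈[f=h] S))) → 4

E1 and E2 produce the same multiset:
f | a | e
1 | 6 | 1
4 | 1 | 1
4 | 8 | 1
5 | 1 | 1

yes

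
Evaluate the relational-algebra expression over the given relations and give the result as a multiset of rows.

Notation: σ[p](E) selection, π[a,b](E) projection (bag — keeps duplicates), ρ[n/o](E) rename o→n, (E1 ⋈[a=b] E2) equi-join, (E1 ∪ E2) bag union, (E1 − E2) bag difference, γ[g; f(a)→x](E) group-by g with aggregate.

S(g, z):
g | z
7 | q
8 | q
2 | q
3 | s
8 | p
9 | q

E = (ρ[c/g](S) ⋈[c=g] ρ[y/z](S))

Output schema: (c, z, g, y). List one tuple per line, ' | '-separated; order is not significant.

Per-node cardinality:
  S → 6
  ρ[c/g](S) → 6
  S → 6
  ρ[y/z](S) → 6
  (ρ[c/g](S) ⋈[c=g] ρ[y/z](S)) → 8

== RESULT ==
c | z | g | y
2 | q | 2 | q
3 | s | 3 | s
7 | q | 7 | q
8 | p | 8 | p
8 | p | 8 | q
8 | q | 8 | p
8 | q | 8 | q
9 | q | 9 | q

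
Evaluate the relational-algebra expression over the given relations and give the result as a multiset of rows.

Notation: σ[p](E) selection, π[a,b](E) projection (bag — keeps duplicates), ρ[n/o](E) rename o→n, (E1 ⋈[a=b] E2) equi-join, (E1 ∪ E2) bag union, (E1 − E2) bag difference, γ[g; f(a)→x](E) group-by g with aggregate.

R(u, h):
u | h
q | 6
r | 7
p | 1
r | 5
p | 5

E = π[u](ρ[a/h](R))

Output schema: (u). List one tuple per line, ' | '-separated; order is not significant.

Per-node cardinality:
  R → 5
  ρ[a/h](R) → 5
  π[u](ρ[a/h](R)) → 5

== RESULT ==
u
p
p
q
r
r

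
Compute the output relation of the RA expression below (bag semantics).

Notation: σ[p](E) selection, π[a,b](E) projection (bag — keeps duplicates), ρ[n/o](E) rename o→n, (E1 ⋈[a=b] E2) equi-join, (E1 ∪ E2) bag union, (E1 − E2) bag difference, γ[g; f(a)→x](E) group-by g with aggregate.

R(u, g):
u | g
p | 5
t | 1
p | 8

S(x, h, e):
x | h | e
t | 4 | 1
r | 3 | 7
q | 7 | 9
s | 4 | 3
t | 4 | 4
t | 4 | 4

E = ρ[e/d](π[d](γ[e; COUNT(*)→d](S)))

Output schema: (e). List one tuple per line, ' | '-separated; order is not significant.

Row counts bottom-up:
  S → 6
  γ[e; COUNT(*)→d](S) → 5
  π[d](γ[e; COUNT(*)→d](S)) → 5
  ρ[e/d](π[d](γ[e; COUNT(*)→d](S))) → 5

== RESULT ==
e
1
1
1
1
2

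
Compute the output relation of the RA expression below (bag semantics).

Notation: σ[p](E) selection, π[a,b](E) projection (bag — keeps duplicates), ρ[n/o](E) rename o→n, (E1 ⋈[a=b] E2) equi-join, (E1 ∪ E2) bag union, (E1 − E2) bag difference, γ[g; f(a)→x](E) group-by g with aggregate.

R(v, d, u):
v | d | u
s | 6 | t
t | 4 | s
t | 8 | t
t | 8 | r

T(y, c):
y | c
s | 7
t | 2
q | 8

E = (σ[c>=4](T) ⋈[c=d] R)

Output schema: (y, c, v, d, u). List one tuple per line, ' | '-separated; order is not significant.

Row counts bottom-up:
  T → 3
  σ[c>=4](T) → 2
  R → 4
  (σ[c>=4](T) ⋈[c=d] R) → 2

== RESULT ==
y | c | v | d | u
q | 8 | t | 8 | r
q | 8 | t | 8 | t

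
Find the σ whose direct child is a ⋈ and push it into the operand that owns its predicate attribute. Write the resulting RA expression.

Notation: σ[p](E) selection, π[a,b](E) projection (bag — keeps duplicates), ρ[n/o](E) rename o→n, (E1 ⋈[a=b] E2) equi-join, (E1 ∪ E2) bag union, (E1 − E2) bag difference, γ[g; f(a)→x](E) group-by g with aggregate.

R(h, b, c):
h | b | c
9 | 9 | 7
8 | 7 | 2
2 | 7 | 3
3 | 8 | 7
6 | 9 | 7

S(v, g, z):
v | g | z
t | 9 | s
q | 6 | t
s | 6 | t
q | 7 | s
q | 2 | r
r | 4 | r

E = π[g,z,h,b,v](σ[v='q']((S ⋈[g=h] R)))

σ filters on v, owned by the left side.
E' = π[g,z,h,b,v]((σ[v='q'](S) ⋈[g=h] R))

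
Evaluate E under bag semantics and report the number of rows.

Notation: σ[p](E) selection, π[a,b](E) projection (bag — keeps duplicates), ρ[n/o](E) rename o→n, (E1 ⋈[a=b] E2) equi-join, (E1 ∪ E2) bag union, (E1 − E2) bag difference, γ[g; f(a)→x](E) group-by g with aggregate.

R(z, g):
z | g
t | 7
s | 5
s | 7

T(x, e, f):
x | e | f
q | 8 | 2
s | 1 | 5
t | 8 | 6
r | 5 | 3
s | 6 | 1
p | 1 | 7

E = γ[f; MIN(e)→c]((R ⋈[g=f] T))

Per-node cardinality:
  R → 3
  T → 6
  (R ⋈[g=f] T) → 3
  γ[f; MIN(e)→c]((R ⋈[g=f] T)) → 2

|E| = 2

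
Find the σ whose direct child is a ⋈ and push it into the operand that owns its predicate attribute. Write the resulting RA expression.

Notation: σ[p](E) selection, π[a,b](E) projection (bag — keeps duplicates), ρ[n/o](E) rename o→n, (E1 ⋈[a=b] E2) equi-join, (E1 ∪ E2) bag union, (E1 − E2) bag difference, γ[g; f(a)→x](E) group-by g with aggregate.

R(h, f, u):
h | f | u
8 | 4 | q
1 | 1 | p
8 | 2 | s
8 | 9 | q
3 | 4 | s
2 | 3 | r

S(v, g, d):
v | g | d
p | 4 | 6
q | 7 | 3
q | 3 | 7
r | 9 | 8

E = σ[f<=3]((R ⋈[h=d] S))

σ filters on f, owned by the left side.
E' = (σ[f<=3](R) ⋈[h=d] S)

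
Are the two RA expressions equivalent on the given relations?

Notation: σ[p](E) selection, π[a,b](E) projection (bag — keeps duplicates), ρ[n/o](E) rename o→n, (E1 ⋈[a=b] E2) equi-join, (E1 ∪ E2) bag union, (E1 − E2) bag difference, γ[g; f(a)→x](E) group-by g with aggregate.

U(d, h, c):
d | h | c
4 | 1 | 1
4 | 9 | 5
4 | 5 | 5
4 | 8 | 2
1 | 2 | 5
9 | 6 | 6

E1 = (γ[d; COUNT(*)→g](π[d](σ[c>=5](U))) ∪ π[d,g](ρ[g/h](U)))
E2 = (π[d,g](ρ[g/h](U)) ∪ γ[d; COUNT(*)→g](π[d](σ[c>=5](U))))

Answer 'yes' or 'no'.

E1 stepwise |·|:
  U → 6
  σ[c>=5](U) → 4
  π[d](σ[c>=5](U)) → 4
  γ[d; COUNT(*)→g](π[d](σ[c>=5](U))) → 3
  U → 6
  ρ[g/h](U) → 6
  π[d,g](ρ[g/h](U)) → 6
  (γ[d; COUNT(*)→g](π[d](σ[c>=5](U))) ∪ π[d,g](ρ[g/h](U))) → 9
E2 stepwise |·|:
  U → 6
  ρ[g/h](U) → 6
  π[d,g](ρ[g/h](U)) → 6
  U → 6
  σ[c>=5](U) → 4
  π[d](σ[c>=5](U)) → 4
  γ[d; COUNT(*)→g](π[d](σ[c>=5](U))) → 3
  (π[d,g](ρ[g/h](U)) ∪ γ[d; COUNT(*)→g](π[d](σ[c>=5](U)))) → 9

E1 and E2 produce the same multiset:
d | g
1 | 1
1 | 2
4 | 1
4 | 2
4 | 5
4 | 8
4 | 9
9 | 1
9 | 6

yes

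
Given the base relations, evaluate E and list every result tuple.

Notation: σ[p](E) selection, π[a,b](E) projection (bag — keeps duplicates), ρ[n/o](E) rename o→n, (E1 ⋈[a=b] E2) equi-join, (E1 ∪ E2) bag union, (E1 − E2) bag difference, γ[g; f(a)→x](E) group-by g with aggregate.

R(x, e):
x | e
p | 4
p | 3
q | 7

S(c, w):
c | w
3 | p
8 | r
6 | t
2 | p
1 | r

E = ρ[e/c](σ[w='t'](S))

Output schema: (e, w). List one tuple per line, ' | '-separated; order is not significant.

Row counts bottom-up:
  S → 5
  σ[w='t'](S) → 1
  ρ[e/c](σ[w='t'](S)) → 1

== RESULT ==
e | w
6 | t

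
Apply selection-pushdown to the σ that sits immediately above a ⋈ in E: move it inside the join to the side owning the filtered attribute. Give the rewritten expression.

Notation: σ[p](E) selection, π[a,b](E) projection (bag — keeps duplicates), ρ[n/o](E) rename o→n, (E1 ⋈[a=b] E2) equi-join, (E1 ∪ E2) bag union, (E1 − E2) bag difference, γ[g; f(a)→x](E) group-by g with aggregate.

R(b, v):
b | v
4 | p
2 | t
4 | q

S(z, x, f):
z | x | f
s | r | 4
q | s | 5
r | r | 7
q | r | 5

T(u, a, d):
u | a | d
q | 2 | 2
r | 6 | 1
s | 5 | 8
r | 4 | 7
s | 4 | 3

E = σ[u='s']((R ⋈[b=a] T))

σ filters on u, owned by the right side.
E' = (R ⋈[b=a] σ[u='s'](T))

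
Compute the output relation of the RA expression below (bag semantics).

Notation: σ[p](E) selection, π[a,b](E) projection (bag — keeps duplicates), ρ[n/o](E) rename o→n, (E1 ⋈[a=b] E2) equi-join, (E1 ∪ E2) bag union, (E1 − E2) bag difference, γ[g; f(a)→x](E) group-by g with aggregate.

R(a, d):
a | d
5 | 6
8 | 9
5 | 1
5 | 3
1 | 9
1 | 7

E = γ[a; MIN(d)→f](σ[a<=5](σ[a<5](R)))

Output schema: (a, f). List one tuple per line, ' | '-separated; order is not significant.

Subexpression sizes:
  R → 6
  σ[a<5](R) → 2
  σ[a<=5](σ[a<5](R)) → 2
  γ[a; MIN(d)→f](σ[a<=5](σ[a<5](R))) → 1

== RESULT ==
a | f
1 | 7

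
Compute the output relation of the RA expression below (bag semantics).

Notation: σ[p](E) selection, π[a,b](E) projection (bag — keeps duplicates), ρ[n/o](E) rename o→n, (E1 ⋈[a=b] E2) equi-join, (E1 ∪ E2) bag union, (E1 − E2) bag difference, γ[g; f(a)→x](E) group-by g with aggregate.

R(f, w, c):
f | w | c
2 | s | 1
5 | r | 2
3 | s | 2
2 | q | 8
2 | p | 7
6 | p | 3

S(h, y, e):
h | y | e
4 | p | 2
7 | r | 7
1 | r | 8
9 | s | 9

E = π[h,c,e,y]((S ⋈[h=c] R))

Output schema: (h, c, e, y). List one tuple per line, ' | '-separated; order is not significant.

Subexpression sizes:
  S → 4
  R → 6
  (S ⋈[h=c] R) → 2
  π[h,c,e,y]((S ⋈[h=c] R)) → 2

== RESULT ==
h | c | e | y
1 | 1 | 8 | r
7 | 7 | 7 | r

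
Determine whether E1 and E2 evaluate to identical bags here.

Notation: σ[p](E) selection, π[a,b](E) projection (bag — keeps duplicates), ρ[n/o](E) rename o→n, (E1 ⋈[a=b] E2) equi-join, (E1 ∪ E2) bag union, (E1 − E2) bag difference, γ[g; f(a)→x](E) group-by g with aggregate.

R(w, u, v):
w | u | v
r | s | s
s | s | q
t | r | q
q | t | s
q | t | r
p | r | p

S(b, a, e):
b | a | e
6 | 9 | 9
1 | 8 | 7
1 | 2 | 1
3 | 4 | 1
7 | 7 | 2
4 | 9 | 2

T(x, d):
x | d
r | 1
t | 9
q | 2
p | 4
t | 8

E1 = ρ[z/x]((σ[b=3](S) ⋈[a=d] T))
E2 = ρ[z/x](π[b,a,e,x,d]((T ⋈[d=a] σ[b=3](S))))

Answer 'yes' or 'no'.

E1 stepwise |·|:
  S → 6
  σ[b=3](S) → 1
  T → 5
  (σ[b=3](S) ⋈[a=d] T) → 1
  ρ[z/x]((σ[b=3](S) ⋈[a=d] T)) → 1
E2 stepwise |·|:
  T → 5
  S → 6
  σ[b=3](S) → 1
  (T ⋈[d=a] σ[b=3](S)) → 1
  π[b,a,e,x,d]((T ⋈[d=a] σ[b=3](S))) → 1
  ρ[z/x](π[b,a,e,x,d]((T ⋈[d=a] σ[b=3](S)))) → 1

E1 and E2 produce the same multiset:
b | a | e | z | d
3 | 4 | 1 | p | 4

yes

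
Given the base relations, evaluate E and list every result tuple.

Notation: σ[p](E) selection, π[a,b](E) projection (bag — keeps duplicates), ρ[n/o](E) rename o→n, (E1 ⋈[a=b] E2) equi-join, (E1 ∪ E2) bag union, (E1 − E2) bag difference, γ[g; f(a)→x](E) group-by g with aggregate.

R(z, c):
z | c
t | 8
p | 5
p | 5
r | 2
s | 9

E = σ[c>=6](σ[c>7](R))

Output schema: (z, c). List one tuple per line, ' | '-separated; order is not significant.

Subexpression sizes:
  R → 5
  σ[c>7](R) → 2
  σ[c>=6](σ[c>7](R)) → 2

== RESULT ==
z | c
s | 9
t | 8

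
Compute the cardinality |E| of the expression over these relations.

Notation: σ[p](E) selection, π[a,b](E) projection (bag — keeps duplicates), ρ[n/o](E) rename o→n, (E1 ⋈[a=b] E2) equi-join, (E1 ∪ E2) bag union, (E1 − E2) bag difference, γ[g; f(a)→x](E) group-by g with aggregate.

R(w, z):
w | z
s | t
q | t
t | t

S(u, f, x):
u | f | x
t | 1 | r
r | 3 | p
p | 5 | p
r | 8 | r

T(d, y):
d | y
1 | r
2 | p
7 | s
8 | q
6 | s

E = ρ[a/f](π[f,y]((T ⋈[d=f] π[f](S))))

Subexpression sizes:
  T → 5
  S → 4
  π[f](S) → 4
  (T ⋈[d=f] π[f](S)) → 2
  π[f,y]((T ⋈[d=f] π[f](S))) → 2
  ρ[a/f](π[f,y]((T ⋈[d=f] π[f](S)))) → 2

|E| = 2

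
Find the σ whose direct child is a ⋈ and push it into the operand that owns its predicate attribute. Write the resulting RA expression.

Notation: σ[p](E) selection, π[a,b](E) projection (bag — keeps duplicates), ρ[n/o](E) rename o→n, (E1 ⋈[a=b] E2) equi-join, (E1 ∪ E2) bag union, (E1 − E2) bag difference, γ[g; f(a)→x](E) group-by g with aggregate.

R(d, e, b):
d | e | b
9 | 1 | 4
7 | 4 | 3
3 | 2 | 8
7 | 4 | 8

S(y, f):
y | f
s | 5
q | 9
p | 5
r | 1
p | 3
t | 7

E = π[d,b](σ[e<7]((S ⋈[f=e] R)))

σ filters on e, owned by the right side.
E' = π[d,b]((S ⋈[f=e] σ[e<7](R)))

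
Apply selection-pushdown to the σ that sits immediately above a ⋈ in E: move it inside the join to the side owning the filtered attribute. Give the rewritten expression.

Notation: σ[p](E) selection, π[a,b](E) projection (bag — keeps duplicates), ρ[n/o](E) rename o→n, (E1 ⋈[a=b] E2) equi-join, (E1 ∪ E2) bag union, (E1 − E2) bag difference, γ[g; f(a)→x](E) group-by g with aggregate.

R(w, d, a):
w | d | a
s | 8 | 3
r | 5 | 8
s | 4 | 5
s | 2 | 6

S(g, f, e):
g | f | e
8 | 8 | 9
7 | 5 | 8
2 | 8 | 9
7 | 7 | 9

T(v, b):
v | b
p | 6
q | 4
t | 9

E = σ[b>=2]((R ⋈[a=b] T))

σ filters on b, owned by the right side.
E' = (R ⋈[a=b] σ[b>=2](T))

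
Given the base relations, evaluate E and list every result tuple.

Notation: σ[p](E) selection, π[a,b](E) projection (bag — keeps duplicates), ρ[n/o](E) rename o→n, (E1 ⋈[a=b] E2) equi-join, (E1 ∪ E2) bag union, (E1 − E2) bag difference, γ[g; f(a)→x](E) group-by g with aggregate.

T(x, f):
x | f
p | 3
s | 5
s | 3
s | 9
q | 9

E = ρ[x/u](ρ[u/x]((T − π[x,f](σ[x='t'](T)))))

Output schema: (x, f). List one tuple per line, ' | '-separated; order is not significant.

Subexpression sizes:
  T → 5
  T → 5
  σ[x='t'](T) → 0
  π[x,f](σ[x='t'](T)) → 0
  (T − π[x,f](σ[x='t'](T))) → 5
  ρ[u/x]((T − π[x,f](σ[x='t'](T)))) → 5
  ρ[x/u](ρ[u/x]((T − π[x,f](σ[x='t'](T))))) → 5

== RESULT ==
x | f
p | 3
q | 9
s | 3
s | 5
s | 9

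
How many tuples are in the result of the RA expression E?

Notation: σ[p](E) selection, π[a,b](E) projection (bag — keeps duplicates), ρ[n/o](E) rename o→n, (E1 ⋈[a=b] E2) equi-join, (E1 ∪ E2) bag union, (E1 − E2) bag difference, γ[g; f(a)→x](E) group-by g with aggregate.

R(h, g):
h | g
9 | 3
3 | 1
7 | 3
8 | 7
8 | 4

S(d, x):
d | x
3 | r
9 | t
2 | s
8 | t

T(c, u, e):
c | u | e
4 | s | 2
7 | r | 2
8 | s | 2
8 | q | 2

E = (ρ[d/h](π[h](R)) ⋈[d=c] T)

Per-node cardinality:
  R → 5
  π[h](R) → 5
  ρ[d/h](π[h](R)) → 5
  T → 4
  (ρ[d/h](π[h](R)) ⋈[d=c] T) → 5

|E| = 5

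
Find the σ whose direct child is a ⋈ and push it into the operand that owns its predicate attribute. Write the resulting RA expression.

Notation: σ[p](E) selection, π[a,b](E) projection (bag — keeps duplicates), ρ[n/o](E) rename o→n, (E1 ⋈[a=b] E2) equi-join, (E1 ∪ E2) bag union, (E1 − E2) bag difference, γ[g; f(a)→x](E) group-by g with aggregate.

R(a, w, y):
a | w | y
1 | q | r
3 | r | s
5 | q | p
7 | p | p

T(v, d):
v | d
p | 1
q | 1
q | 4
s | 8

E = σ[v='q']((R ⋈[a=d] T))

σ filters on v, owned by the right side.
E' = (R ⋈[a=d] σ[v='q'](T))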